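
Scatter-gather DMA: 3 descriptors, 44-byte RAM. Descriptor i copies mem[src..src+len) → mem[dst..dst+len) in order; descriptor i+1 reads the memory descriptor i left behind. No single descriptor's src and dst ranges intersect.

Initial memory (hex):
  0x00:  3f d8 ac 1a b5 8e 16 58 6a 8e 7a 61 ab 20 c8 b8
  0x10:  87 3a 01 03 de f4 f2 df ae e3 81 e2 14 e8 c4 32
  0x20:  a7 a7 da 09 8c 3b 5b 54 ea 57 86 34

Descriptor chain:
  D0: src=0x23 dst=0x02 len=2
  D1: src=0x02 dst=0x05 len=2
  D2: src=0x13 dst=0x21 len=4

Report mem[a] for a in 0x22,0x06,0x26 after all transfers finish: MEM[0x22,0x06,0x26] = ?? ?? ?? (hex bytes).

[0] 0x23->0x02 len=2 : 09 8c
[1] 0x02->0x05 len=2 : 09 8c
[2] 0x13->0x21 len=4 : 03 de f4 f2
query mem[0x22]=0xde, mem[0x06]=0x8c, mem[0x26]=0x5b

MEM[0x22,0x06,0x26] = de 8c 5b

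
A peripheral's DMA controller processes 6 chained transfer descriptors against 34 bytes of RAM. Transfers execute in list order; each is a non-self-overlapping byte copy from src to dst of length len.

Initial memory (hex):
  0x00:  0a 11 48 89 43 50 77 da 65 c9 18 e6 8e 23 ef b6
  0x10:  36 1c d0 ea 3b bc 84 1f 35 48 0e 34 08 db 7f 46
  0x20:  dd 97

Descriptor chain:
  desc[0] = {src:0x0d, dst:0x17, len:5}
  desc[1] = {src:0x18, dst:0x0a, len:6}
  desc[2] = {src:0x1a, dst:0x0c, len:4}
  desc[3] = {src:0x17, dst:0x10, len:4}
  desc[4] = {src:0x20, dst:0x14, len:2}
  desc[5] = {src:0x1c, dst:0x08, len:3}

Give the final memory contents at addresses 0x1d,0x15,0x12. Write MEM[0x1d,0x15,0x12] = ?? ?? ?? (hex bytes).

MEM[0x1d,0x15,0x12] = db 97 b6

#0 dst[0x17+5] := {0x23,0xef,0xb6,0x36,0x1c}
#1 dst[0x0a+6] := {0xef,0xb6,0x36,0x1c,0x08,0xdb}
#2 dst[0x0c+4] := {0x36,0x1c,0x08,0xdb}
#3 dst[0x10+4] := {0x23,0xef,0xb6,0x36}
#4 dst[0x14+2] := {0xdd,0x97}
#5 dst[0x08+3] := {0x08,0xdb,0x7f}
query mem[0x1d]=0xdb, mem[0x15]=0x97, mem[0x12]=0xb6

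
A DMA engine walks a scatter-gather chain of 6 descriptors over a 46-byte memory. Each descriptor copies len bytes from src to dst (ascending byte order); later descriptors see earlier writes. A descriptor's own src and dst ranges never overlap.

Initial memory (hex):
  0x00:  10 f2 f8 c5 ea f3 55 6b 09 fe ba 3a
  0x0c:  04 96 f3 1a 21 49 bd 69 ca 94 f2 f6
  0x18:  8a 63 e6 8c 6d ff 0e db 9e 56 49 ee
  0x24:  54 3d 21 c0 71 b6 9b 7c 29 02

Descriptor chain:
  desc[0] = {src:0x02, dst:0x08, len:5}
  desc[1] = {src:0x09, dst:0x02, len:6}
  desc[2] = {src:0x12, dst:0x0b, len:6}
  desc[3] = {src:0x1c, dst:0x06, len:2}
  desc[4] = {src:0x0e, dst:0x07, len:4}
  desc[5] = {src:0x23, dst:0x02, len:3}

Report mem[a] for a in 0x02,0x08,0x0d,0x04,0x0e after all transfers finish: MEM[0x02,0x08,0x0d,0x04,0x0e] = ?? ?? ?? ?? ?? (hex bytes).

#0 dst[0x08+5] := {0xf8,0xc5,0xea,0xf3,0x55}
#1 dst[0x02+6] := {0xc5,0xea,0xf3,0x55,0x96,0xf3}
#2 dst[0x0b+6] := {0xbd,0x69,0xca,0x94,0xf2,0xf6}
#3 dst[0x06+2] := {0x6d,0xff}
#4 dst[0x07+4] := {0x94,0xf2,0xf6,0x49}
#5 dst[0x02+3] := {0xee,0x54,0x3d}
query mem[0x02]=0xee, mem[0x08]=0xf2, mem[0x0d]=0xca, mem[0x04]=0x3d, mem[0x0e]=0x94

MEM[0x02,0x08,0x0d,0x04,0x0e] = ee f2 ca 3d 94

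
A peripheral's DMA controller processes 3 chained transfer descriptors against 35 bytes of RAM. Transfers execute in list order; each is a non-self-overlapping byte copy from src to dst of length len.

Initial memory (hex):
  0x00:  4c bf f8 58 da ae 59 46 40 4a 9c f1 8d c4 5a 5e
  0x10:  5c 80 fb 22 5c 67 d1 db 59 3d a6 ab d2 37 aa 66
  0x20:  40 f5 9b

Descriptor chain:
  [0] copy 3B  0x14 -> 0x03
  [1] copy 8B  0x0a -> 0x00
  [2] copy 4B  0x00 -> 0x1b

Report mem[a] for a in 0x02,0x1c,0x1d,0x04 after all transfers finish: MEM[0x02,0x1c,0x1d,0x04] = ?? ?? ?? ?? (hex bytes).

  after D0: wrote 3B at 0x03 = 5c67d1
  after D1: wrote 8B at 0x00 = 9cf18dc45a5e5c80
  after D2: wrote 4B at 0x1b = 9cf18dc4
query mem[0x02]=0x8d, mem[0x1c]=0xf1, mem[0x1d]=0x8d, mem[0x04]=0x5a

MEM[0x02,0x1c,0x1d,0x04] = 8d f1 8d 5a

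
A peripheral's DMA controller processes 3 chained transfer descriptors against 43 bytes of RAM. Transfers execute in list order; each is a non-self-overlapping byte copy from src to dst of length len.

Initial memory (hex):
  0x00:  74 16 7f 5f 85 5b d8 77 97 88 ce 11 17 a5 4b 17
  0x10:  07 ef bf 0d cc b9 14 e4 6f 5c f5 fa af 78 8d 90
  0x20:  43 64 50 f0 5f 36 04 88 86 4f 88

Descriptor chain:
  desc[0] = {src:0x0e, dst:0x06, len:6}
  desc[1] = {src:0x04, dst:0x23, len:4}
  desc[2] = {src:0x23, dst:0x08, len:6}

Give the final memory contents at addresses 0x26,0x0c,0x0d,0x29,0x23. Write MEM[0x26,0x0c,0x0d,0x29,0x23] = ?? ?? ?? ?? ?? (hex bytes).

D0: mem[0x06..0x0b] <- [4b 17 07 ef bf 0d]
D1: mem[0x23..0x26] <- [85 5b 4b 17]
D2: mem[0x08..0x0d] <- [85 5b 4b 17 88 86]
query mem[0x26]=0x17, mem[0x0c]=0x88, mem[0x0d]=0x86, mem[0x29]=0x4f, mem[0x23]=0x85

MEM[0x26,0x0c,0x0d,0x29,0x23] = 17 88 86 4f 85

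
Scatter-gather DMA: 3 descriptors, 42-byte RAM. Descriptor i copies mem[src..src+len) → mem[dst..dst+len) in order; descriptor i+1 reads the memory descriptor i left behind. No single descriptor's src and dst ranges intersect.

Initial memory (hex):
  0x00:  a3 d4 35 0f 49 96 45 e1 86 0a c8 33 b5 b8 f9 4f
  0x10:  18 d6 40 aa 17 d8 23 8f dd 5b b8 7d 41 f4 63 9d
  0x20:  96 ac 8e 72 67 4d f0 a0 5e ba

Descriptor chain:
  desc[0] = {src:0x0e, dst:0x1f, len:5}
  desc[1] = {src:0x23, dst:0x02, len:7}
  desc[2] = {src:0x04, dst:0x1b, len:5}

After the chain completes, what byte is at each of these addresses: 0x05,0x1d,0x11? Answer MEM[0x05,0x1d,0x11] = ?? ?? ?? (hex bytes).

MEM[0x05,0x1d,0x11] = f0 a0 d6

D0: mem[0x1f..0x23] <- [f9 4f 18 d6 40]
D1: mem[0x02..0x08] <- [40 67 4d f0 a0 5e ba]
D2: mem[0x1b..0x1f] <- [4d f0 a0 5e ba]
query mem[0x05]=0xf0, mem[0x1d]=0xa0, mem[0x11]=0xd6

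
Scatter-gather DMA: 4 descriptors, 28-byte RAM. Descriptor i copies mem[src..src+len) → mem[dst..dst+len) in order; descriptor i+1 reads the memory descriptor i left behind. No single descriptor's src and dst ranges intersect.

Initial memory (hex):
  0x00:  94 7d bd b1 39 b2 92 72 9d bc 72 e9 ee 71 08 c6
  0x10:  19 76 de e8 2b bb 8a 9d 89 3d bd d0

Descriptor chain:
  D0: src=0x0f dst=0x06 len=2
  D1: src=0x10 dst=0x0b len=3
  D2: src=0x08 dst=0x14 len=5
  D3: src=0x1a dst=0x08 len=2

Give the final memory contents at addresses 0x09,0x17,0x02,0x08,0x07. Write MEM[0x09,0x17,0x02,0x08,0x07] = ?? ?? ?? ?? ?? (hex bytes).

MEM[0x09,0x17,0x02,0x08,0x07] = d0 19 bd bd 19

D0: mem[0x06..0x07] <- [c6 19]
D1: mem[0x0b..0x0d] <- [19 76 de]
D2: mem[0x14..0x18] <- [9d bc 72 19 76]
D3: mem[0x08..0x09] <- [bd d0]
query mem[0x09]=0xd0, mem[0x17]=0x19, mem[0x02]=0xbd, mem[0x08]=0xbd, mem[0x07]=0x19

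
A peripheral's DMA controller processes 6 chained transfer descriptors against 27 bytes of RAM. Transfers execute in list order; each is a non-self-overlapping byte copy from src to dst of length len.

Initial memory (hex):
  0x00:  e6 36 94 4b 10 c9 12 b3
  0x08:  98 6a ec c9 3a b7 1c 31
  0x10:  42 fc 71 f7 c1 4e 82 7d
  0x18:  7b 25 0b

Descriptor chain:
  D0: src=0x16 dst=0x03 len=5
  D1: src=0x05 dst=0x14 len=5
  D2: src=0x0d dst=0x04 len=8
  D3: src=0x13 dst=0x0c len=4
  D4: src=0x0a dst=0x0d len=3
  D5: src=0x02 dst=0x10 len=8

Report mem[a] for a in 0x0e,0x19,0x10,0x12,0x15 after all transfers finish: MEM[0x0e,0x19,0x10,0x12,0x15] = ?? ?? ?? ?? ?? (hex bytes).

#0 dst[0x03+5] := {0x82,0x7d,0x7b,0x25,0x0b}
#1 dst[0x14+5] := {0x7b,0x25,0x0b,0x98,0x6a}
#2 dst[0x04+8] := {0xb7,0x1c,0x31,0x42,0xfc,0x71,0xf7,0x7b}
#3 dst[0x0c+4] := {0xf7,0x7b,0x25,0x0b}
#4 dst[0x0d+3] := {0xf7,0x7b,0xf7}
#5 dst[0x10+8] := {0x94,0x82,0xb7,0x1c,0x31,0x42,0xfc,0x71}
query mem[0x0e]=0x7b, mem[0x19]=0x25, mem[0x10]=0x94, mem[0x12]=0xb7, mem[0x15]=0x42

MEM[0x0e,0x19,0x10,0x12,0x15] = 7b 25 94 b7 42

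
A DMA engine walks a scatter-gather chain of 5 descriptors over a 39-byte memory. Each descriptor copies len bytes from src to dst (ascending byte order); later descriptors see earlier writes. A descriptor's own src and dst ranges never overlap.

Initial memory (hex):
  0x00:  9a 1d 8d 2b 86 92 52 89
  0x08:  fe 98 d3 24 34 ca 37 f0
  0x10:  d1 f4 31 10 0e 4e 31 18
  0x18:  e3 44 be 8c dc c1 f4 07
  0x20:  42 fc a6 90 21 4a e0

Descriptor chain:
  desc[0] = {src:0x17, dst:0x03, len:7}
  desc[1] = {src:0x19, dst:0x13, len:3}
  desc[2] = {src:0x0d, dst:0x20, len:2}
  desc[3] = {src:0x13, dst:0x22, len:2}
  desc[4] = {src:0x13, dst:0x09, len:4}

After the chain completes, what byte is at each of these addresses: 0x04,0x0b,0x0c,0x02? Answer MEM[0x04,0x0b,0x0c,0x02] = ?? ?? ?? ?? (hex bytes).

MEM[0x04,0x0b,0x0c,0x02] = e3 8c 31 8d

  after D0: wrote 7B at 0x03 = 18e344be8cdcc1
  after D1: wrote 3B at 0x13 = 44be8c
  after D2: wrote 2B at 0x20 = ca37
  after D3: wrote 2B at 0x22 = 44be
  after D4: wrote 4B at 0x09 = 44be8c31
query mem[0x04]=0xe3, mem[0x0b]=0x8c, mem[0x0c]=0x31, mem[0x02]=0x8d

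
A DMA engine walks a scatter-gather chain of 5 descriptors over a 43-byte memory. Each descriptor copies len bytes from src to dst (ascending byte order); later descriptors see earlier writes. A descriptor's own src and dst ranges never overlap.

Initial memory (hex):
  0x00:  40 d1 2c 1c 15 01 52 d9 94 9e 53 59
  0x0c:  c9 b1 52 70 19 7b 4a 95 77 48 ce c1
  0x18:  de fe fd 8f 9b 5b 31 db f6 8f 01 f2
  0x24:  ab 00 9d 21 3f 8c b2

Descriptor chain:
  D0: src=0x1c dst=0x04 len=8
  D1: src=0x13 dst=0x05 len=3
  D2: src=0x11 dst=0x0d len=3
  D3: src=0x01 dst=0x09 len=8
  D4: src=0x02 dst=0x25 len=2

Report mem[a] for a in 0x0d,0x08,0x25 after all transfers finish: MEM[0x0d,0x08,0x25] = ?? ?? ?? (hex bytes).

D0: mem[0x04..0x0b] <- [9b 5b 31 db f6 8f 01 f2]
D1: mem[0x05..0x07] <- [95 77 48]
D2: mem[0x0d..0x0f] <- [7b 4a 95]
D3: mem[0x09..0x10] <- [d1 2c 1c 9b 95 77 48 f6]
D4: mem[0x25..0x26] <- [2c 1c]
query mem[0x0d]=0x95, mem[0x08]=0xf6, mem[0x25]=0x2c

MEM[0x0d,0x08,0x25] = 95 f6 2c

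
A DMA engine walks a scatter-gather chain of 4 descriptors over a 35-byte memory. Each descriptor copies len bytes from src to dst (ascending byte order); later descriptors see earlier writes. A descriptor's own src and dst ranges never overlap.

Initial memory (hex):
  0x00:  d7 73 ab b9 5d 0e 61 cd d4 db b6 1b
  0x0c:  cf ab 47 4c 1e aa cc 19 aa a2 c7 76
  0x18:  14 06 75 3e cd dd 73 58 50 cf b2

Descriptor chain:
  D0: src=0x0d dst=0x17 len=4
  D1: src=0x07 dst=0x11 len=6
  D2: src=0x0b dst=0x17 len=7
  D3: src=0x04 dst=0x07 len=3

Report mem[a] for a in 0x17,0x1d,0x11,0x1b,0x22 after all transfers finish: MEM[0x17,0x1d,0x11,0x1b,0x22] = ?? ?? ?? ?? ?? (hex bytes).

D0: mem[0x17..0x1a] <- [ab 47 4c 1e]
D1: mem[0x11..0x16] <- [cd d4 db b6 1b cf]
D2: mem[0x17..0x1d] <- [1b cf ab 47 4c 1e cd]
D3: mem[0x07..0x09] <- [5d 0e 61]
query mem[0x17]=0x1b, mem[0x1d]=0xcd, mem[0x11]=0xcd, mem[0x1b]=0x4c, mem[0x22]=0xb2

MEM[0x17,0x1d,0x11,0x1b,0x22] = 1b cd cd 4c b2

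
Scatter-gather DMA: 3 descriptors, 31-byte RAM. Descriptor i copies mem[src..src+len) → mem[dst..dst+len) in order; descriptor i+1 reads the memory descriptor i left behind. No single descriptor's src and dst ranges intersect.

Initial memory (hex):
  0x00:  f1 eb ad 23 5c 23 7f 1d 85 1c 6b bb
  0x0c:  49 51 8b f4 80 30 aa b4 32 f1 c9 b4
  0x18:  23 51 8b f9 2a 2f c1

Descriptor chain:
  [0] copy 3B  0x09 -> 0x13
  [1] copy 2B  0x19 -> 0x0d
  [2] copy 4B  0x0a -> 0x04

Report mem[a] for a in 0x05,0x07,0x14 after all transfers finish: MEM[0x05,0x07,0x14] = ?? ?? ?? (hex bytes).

MEM[0x05,0x07,0x14] = bb 51 6b

  after D0: wrote 3B at 0x13 = 1c6bbb
  after D1: wrote 2B at 0x0d = 518b
  after D2: wrote 4B at 0x04 = 6bbb4951
query mem[0x05]=0xbb, mem[0x07]=0x51, mem[0x14]=0x6b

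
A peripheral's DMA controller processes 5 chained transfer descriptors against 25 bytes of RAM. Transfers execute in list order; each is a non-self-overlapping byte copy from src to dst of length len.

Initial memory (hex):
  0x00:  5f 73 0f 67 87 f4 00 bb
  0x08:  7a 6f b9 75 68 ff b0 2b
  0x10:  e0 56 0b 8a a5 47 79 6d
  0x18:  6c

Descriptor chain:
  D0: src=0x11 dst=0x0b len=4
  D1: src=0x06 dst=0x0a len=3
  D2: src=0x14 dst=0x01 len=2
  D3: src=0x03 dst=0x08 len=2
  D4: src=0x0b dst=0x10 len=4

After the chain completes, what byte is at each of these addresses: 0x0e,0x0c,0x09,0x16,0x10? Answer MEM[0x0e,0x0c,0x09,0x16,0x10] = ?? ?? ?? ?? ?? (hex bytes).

#0 dst[0x0b+4] := {0x56,0x0b,0x8a,0xa5}
#1 dst[0x0a+3] := {0x00,0xbb,0x7a}
#2 dst[0x01+2] := {0xa5,0x47}
#3 dst[0x08+2] := {0x67,0x87}
#4 dst[0x10+4] := {0xbb,0x7a,0x8a,0xa5}
query mem[0x0e]=0xa5, mem[0x0c]=0x7a, mem[0x09]=0x87, mem[0x16]=0x79, mem[0x10]=0xbb

MEM[0x0e,0x0c,0x09,0x16,0x10] = a5 7a 87 79 bb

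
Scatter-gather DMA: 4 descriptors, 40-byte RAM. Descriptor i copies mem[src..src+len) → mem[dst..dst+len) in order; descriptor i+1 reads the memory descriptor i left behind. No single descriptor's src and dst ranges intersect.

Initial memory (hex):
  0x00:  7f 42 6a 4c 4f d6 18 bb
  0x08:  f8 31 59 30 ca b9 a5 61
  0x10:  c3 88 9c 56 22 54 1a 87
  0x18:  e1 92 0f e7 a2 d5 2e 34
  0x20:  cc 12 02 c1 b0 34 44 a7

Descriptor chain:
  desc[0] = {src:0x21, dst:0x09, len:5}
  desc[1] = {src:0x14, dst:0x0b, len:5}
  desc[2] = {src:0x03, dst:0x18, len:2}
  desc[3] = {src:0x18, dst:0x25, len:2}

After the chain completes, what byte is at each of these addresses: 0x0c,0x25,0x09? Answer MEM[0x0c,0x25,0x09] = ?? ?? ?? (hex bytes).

MEM[0x0c,0x25,0x09] = 54 4c 12

D0: mem[0x09..0x0d] <- [12 02 c1 b0 34]
D1: mem[0x0b..0x0f] <- [22 54 1a 87 e1]
D2: mem[0x18..0x19] <- [4c 4f]
D3: mem[0x25..0x26] <- [4c 4f]
query mem[0x0c]=0x54, mem[0x25]=0x4c, mem[0x09]=0x12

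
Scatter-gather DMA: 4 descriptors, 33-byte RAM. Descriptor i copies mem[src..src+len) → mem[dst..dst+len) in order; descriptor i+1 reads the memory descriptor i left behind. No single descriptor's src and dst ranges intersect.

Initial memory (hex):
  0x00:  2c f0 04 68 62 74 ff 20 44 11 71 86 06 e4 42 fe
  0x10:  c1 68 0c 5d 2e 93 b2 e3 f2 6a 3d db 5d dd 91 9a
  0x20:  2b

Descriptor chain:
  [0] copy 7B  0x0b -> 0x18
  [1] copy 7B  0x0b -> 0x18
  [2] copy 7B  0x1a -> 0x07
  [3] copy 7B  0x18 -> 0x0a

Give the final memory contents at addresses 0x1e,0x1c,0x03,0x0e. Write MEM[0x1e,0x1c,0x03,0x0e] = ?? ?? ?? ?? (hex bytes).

MEM[0x1e,0x1c,0x03,0x0e] = 68 fe 68 fe

#0 dst[0x18+7] := {0x86,0x06,0xe4,0x42,0xfe,0xc1,0x68}
#1 dst[0x18+7] := {0x86,0x06,0xe4,0x42,0xfe,0xc1,0x68}
#2 dst[0x07+7] := {0xe4,0x42,0xfe,0xc1,0x68,0x9a,0x2b}
#3 dst[0x0a+7] := {0x86,0x06,0xe4,0x42,0xfe,0xc1,0x68}
query mem[0x1e]=0x68, mem[0x1c]=0xfe, mem[0x03]=0x68, mem[0x0e]=0xfe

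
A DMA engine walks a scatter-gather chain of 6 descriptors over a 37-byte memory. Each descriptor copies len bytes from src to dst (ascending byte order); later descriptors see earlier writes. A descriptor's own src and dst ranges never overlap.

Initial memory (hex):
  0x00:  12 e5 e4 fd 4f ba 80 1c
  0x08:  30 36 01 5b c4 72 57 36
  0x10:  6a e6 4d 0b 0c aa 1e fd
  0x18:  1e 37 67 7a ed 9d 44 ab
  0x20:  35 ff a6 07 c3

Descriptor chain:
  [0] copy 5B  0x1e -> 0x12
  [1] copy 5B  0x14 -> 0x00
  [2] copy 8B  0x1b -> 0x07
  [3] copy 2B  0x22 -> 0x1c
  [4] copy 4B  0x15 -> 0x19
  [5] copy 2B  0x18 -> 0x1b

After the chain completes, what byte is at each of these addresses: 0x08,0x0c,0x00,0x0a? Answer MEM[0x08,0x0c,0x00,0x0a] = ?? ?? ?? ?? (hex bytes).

MEM[0x08,0x0c,0x00,0x0a] = ed 35 35 44

#0 dst[0x12+5] := {0x44,0xab,0x35,0xff,0xa6}
#1 dst[0x00+5] := {0x35,0xff,0xa6,0xfd,0x1e}
#2 dst[0x07+8] := {0x7a,0xed,0x9d,0x44,0xab,0x35,0xff,0xa6}
#3 dst[0x1c+2] := {0xa6,0x07}
#4 dst[0x19+4] := {0xff,0xa6,0xfd,0x1e}
#5 dst[0x1b+2] := {0x1e,0xff}
query mem[0x08]=0xed, mem[0x0c]=0x35, mem[0x00]=0x35, mem[0x0a]=0x44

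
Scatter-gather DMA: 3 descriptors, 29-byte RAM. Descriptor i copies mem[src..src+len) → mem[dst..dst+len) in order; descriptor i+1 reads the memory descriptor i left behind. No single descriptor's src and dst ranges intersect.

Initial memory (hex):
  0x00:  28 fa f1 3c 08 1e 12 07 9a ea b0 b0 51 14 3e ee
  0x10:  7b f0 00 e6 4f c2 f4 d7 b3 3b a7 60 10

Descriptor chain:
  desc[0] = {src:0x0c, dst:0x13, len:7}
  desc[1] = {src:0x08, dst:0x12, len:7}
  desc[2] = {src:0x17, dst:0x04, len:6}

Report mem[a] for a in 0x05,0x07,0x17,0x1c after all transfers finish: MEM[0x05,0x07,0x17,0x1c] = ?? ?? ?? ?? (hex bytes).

[0] 0x0c->0x13 len=7 : 51 14 3e ee 7b f0 00
[1] 0x08->0x12 len=7 : 9a ea b0 b0 51 14 3e
[2] 0x17->0x04 len=6 : 14 3e 00 a7 60 10
query mem[0x05]=0x3e, mem[0x07]=0xa7, mem[0x17]=0x14, mem[0x1c]=0x10

MEM[0x05,0x07,0x17,0x1c] = 3e a7 14 10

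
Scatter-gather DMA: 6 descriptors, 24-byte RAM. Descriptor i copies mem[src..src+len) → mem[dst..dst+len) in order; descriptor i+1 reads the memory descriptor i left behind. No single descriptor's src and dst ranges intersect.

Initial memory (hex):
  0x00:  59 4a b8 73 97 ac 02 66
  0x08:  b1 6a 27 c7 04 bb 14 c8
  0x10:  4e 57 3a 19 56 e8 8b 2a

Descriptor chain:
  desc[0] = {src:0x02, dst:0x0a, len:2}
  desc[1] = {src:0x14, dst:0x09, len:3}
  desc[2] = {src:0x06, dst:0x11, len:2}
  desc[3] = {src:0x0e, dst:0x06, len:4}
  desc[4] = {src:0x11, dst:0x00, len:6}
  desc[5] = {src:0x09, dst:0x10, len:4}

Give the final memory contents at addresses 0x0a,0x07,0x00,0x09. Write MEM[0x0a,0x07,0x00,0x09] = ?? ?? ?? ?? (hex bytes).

  after D0: wrote 2B at 0x0a = b873
  after D1: wrote 3B at 0x09 = 56e88b
  after D2: wrote 2B at 0x11 = 0266
  after D3: wrote 4B at 0x06 = 14c84e02
  after D4: wrote 6B at 0x00 = 02661956e88b
  after D5: wrote 4B at 0x10 = 02e88b04
query mem[0x0a]=0xe8, mem[0x07]=0xc8, mem[0x00]=0x02, mem[0x09]=0x02

MEM[0x0a,0x07,0x00,0x09] = e8 c8 02 02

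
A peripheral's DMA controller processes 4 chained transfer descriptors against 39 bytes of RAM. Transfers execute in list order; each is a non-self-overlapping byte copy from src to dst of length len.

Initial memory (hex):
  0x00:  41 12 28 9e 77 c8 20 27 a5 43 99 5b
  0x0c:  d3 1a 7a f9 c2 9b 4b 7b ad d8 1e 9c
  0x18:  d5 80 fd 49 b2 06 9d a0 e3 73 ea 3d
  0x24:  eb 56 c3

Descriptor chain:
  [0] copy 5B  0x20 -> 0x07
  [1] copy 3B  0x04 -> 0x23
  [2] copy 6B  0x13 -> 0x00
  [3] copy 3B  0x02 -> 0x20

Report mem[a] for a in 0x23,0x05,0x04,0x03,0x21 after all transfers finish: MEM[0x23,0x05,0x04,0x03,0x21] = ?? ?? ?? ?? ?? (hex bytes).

D0: mem[0x07..0x0b] <- [e3 73 ea 3d eb]
D1: mem[0x23..0x25] <- [77 c8 20]
D2: mem[0x00..0x05] <- [7b ad d8 1e 9c d5]
D3: mem[0x20..0x22] <- [d8 1e 9c]
query mem[0x23]=0x77, mem[0x05]=0xd5, mem[0x04]=0x9c, mem[0x03]=0x1e, mem[0x21]=0x1e

MEM[0x23,0x05,0x04,0x03,0x21] = 77 d5 9c 1e 1e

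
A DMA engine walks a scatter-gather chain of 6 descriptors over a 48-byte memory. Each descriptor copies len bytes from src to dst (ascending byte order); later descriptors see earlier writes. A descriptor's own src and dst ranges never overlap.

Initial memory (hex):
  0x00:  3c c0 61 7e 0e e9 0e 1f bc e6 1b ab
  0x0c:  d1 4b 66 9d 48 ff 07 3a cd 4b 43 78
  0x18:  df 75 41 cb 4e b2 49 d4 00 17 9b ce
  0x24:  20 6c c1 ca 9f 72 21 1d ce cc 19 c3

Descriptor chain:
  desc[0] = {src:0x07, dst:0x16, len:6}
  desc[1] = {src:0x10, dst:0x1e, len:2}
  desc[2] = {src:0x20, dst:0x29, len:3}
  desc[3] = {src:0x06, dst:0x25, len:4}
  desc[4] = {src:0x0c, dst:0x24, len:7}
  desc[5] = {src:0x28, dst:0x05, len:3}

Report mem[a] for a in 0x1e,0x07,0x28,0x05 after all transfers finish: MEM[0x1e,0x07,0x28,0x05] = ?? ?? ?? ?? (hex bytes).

#0 dst[0x16+6] := {0x1f,0xbc,0xe6,0x1b,0xab,0xd1}
#1 dst[0x1e+2] := {0x48,0xff}
#2 dst[0x29+3] := {0x00,0x17,0x9b}
#3 dst[0x25+4] := {0x0e,0x1f,0xbc,0xe6}
#4 dst[0x24+7] := {0xd1,0x4b,0x66,0x9d,0x48,0xff,0x07}
#5 dst[0x05+3] := {0x48,0xff,0x07}
query mem[0x1e]=0x48, mem[0x07]=0x07, mem[0x28]=0x48, mem[0x05]=0x48

MEM[0x1e,0x07,0x28,0x05] = 48 07 48 48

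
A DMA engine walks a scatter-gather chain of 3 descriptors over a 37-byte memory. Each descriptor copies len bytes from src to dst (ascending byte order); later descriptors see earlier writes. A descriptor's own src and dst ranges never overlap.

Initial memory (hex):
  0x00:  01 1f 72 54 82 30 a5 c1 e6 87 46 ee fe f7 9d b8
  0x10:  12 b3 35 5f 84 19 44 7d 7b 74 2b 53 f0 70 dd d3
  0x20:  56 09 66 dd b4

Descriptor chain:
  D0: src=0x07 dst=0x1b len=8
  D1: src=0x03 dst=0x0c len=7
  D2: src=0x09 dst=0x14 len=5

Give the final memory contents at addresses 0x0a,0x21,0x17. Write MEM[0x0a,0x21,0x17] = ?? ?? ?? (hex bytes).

  after D0: wrote 8B at 0x1b = c1e68746eefef79d
  after D1: wrote 7B at 0x0c = 548230a5c1e687
  after D2: wrote 5B at 0x14 = 8746ee5482
query mem[0x0a]=0x46, mem[0x21]=0xf7, mem[0x17]=0x54

MEM[0x0a,0x21,0x17] = 46 f7 54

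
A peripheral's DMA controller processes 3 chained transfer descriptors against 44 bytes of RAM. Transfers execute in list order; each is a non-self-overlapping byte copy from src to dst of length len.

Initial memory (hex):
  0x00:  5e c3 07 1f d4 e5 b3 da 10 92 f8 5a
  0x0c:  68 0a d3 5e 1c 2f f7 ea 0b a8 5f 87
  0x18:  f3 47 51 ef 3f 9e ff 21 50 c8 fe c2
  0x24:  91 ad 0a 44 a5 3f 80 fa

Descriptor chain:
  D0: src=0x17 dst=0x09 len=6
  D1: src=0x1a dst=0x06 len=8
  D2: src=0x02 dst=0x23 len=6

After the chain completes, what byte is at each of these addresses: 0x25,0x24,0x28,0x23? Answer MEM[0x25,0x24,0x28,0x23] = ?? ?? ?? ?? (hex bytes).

MEM[0x25,0x24,0x28,0x23] = d4 1f ef 07

D0: mem[0x09..0x0e] <- [87 f3 47 51 ef 3f]
D1: mem[0x06..0x0d] <- [51 ef 3f 9e ff 21 50 c8]
D2: mem[0x23..0x28] <- [07 1f d4 e5 51 ef]
query mem[0x25]=0xd4, mem[0x24]=0x1f, mem[0x28]=0xef, mem[0x23]=0x07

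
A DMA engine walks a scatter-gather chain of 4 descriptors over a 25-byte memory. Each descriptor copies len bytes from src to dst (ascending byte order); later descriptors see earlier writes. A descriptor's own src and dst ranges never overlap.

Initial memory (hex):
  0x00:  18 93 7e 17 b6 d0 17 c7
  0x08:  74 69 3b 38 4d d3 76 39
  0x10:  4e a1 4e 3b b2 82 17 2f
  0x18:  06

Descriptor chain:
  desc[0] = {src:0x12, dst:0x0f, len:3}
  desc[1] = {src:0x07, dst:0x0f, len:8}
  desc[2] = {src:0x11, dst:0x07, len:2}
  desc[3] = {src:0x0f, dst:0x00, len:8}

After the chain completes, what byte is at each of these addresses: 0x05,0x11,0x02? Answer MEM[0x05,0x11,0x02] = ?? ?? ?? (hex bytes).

MEM[0x05,0x11,0x02] = 4d 69 69

  after D0: wrote 3B at 0x0f = 4e3bb2
  after D1: wrote 8B at 0x0f = c774693b384dd376
  after D2: wrote 2B at 0x07 = 693b
  after D3: wrote 8B at 0x00 = c774693b384dd376
query mem[0x05]=0x4d, mem[0x11]=0x69, mem[0x02]=0x69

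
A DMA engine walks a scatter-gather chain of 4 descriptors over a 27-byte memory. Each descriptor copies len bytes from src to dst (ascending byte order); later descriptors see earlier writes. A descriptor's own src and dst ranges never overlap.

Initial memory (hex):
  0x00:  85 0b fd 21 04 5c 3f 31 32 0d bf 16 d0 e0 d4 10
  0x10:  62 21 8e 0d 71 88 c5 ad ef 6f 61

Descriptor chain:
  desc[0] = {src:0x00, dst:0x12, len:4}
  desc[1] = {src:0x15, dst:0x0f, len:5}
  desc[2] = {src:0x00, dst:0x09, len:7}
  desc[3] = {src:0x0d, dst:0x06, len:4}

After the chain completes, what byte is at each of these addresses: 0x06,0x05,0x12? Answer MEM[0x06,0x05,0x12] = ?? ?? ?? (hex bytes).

#0 dst[0x12+4] := {0x85,0x0b,0xfd,0x21}
#1 dst[0x0f+5] := {0x21,0xc5,0xad,0xef,0x6f}
#2 dst[0x09+7] := {0x85,0x0b,0xfd,0x21,0x04,0x5c,0x3f}
#3 dst[0x06+4] := {0x04,0x5c,0x3f,0xc5}
query mem[0x06]=0x04, mem[0x05]=0x5c, mem[0x12]=0xef

MEM[0x06,0x05,0x12] = 04 5c ef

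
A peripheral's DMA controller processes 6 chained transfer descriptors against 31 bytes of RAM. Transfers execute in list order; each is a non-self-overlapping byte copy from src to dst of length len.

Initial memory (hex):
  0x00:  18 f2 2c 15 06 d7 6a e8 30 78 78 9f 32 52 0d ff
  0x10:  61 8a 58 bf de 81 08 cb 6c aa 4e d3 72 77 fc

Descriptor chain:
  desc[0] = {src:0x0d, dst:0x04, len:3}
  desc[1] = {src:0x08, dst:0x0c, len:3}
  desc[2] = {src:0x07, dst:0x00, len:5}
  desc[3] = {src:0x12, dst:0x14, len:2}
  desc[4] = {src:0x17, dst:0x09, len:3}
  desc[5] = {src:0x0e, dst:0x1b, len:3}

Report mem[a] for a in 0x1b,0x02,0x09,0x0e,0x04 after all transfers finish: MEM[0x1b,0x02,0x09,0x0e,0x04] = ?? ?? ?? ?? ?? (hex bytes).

MEM[0x1b,0x02,0x09,0x0e,0x04] = 78 78 cb 78 9f

[0] 0x0d->0x04 len=3 : 52 0d ff
[1] 0x08->0x0c len=3 : 30 78 78
[2] 0x07->0x00 len=5 : e8 30 78 78 9f
[3] 0x12->0x14 len=2 : 58 bf
[4] 0x17->0x09 len=3 : cb 6c aa
[5] 0x0e->0x1b len=3 : 78 ff 61
query mem[0x1b]=0x78, mem[0x02]=0x78, mem[0x09]=0xcb, mem[0x0e]=0x78, mem[0x04]=0x9f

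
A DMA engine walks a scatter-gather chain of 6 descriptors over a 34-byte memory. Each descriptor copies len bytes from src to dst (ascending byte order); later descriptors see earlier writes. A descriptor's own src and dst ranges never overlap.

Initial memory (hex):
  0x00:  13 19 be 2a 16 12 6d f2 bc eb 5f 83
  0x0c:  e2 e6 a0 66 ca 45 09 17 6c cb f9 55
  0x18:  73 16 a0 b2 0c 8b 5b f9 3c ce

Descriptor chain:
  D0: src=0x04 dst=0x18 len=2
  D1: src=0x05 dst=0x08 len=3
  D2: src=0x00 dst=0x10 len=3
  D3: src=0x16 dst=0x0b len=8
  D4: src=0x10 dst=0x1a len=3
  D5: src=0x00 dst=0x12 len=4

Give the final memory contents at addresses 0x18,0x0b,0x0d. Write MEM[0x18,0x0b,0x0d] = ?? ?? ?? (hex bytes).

MEM[0x18,0x0b,0x0d] = 16 f9 16

#0 dst[0x18+2] := {0x16,0x12}
#1 dst[0x08+3] := {0x12,0x6d,0xf2}
#2 dst[0x10+3] := {0x13,0x19,0xbe}
#3 dst[0x0b+8] := {0xf9,0x55,0x16,0x12,0xa0,0xb2,0x0c,0x8b}
#4 dst[0x1a+3] := {0xb2,0x0c,0x8b}
#5 dst[0x12+4] := {0x13,0x19,0xbe,0x2a}
query mem[0x18]=0x16, mem[0x0b]=0xf9, mem[0x0d]=0x16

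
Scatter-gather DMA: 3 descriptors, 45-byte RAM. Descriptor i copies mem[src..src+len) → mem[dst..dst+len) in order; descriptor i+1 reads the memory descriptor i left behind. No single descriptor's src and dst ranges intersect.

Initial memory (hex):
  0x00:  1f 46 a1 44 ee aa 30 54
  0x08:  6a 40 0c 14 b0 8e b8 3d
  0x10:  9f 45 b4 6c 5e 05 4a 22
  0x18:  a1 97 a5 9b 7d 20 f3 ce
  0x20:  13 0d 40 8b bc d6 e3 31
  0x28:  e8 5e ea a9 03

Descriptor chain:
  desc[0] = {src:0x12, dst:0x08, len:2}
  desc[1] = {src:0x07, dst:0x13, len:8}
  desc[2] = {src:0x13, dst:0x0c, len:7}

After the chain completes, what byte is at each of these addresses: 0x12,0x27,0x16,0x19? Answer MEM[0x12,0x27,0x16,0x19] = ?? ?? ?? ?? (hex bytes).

  after D0: wrote 2B at 0x08 = b46c
  after D1: wrote 8B at 0x13 = 54b46c0c14b08eb8
  after D2: wrote 7B at 0x0c = 54b46c0c14b08e
query mem[0x12]=0x8e, mem[0x27]=0x31, mem[0x16]=0x0c, mem[0x19]=0x8e

MEM[0x12,0x27,0x16,0x19] = 8e 31 0c 8e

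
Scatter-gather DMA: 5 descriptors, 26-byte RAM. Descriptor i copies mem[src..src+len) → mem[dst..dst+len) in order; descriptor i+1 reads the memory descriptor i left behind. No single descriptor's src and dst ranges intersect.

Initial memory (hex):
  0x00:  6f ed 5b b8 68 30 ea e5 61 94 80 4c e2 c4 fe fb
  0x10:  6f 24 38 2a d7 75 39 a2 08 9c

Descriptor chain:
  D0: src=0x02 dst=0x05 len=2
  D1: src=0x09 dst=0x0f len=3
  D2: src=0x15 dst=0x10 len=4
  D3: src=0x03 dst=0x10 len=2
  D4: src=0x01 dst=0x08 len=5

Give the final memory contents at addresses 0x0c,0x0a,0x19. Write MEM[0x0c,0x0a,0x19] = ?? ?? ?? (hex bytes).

#0 dst[0x05+2] := {0x5b,0xb8}
#1 dst[0x0f+3] := {0x94,0x80,0x4c}
#2 dst[0x10+4] := {0x75,0x39,0xa2,0x08}
#3 dst[0x10+2] := {0xb8,0x68}
#4 dst[0x08+5] := {0xed,0x5b,0xb8,0x68,0x5b}
query mem[0x0c]=0x5b, mem[0x0a]=0xb8, mem[0x19]=0x9c

MEM[0x0c,0x0a,0x19] = 5b b8 9c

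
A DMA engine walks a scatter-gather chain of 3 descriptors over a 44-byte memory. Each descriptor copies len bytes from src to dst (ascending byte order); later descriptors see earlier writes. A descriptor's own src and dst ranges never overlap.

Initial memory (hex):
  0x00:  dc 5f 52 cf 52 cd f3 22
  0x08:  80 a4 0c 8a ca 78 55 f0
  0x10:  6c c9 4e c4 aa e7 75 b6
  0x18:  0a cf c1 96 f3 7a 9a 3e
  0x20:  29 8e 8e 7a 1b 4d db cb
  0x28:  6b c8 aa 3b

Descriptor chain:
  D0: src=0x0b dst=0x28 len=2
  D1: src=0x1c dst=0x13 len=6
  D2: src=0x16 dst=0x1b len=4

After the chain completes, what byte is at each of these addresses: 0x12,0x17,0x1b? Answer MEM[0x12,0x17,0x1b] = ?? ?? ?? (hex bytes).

MEM[0x12,0x17,0x1b] = 4e 29 3e

#0 dst[0x28+2] := {0x8a,0xca}
#1 dst[0x13+6] := {0xf3,0x7a,0x9a,0x3e,0x29,0x8e}
#2 dst[0x1b+4] := {0x3e,0x29,0x8e,0xcf}
query mem[0x12]=0x4e, mem[0x17]=0x29, mem[0x1b]=0x3e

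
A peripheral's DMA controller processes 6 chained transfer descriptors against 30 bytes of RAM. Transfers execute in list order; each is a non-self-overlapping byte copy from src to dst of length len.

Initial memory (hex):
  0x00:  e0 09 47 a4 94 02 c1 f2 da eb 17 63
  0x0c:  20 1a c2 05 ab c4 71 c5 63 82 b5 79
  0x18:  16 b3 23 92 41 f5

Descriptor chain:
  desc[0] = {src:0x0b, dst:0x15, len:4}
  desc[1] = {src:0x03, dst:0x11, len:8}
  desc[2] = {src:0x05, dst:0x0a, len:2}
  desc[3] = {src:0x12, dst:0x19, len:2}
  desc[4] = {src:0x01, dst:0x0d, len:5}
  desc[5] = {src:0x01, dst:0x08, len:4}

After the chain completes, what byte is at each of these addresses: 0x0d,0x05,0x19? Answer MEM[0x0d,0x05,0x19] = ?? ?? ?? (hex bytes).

MEM[0x0d,0x05,0x19] = 09 02 94

[0] 0x0b->0x15 len=4 : 63 20 1a c2
[1] 0x03->0x11 len=8 : a4 94 02 c1 f2 da eb 17
[2] 0x05->0x0a len=2 : 02 c1
[3] 0x12->0x19 len=2 : 94 02
[4] 0x01->0x0d len=5 : 09 47 a4 94 02
[5] 0x01->0x08 len=4 : 09 47 a4 94
query mem[0x0d]=0x09, mem[0x05]=0x02, mem[0x19]=0x94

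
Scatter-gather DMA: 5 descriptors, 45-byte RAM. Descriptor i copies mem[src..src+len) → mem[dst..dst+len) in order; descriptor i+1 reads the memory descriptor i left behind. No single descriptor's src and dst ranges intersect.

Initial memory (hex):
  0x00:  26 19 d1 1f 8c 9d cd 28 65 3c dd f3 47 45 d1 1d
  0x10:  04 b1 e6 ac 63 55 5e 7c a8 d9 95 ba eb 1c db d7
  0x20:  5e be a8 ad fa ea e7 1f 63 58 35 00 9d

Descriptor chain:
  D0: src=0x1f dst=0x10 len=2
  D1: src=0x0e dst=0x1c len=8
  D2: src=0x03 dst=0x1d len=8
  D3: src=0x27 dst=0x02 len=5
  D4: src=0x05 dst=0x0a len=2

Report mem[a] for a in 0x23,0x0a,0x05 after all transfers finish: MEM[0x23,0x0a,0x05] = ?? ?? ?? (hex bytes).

#0 dst[0x10+2] := {0xd7,0x5e}
#1 dst[0x1c+8] := {0xd1,0x1d,0xd7,0x5e,0xe6,0xac,0x63,0x55}
#2 dst[0x1d+8] := {0x1f,0x8c,0x9d,0xcd,0x28,0x65,0x3c,0xdd}
#3 dst[0x02+5] := {0x1f,0x63,0x58,0x35,0x00}
#4 dst[0x0a+2] := {0x35,0x00}
query mem[0x23]=0x3c, mem[0x0a]=0x35, mem[0x05]=0x35

MEM[0x23,0x0a,0x05] = 3c 35 35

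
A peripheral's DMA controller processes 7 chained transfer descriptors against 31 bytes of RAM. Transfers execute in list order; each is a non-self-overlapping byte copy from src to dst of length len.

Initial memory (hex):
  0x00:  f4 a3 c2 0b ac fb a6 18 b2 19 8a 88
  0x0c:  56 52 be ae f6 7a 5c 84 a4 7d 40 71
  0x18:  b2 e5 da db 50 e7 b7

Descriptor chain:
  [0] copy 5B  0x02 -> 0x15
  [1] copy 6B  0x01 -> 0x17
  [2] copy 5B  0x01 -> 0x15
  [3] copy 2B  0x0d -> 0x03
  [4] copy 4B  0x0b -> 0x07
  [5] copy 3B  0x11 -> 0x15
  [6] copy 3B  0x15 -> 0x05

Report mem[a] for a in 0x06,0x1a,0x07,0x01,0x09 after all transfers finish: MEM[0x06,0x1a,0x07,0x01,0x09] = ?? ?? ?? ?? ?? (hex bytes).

MEM[0x06,0x1a,0x07,0x01,0x09] = 5c ac 84 a3 52

#0 dst[0x15+5] := {0xc2,0x0b,0xac,0xfb,0xa6}
#1 dst[0x17+6] := {0xa3,0xc2,0x0b,0xac,0xfb,0xa6}
#2 dst[0x15+5] := {0xa3,0xc2,0x0b,0xac,0xfb}
#3 dst[0x03+2] := {0x52,0xbe}
#4 dst[0x07+4] := {0x88,0x56,0x52,0xbe}
#5 dst[0x15+3] := {0x7a,0x5c,0x84}
#6 dst[0x05+3] := {0x7a,0x5c,0x84}
query mem[0x06]=0x5c, mem[0x1a]=0xac, mem[0x07]=0x84, mem[0x01]=0xa3, mem[0x09]=0x52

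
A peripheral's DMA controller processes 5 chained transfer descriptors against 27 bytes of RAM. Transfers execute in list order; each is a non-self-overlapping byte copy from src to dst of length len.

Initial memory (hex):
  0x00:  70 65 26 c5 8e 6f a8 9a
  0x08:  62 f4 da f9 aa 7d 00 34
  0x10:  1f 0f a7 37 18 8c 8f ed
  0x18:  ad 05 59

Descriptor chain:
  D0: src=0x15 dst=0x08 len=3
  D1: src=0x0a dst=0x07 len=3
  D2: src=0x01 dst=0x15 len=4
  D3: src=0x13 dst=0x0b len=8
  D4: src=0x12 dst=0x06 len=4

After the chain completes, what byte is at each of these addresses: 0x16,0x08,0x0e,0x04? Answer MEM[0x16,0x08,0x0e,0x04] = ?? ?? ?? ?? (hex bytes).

#0 dst[0x08+3] := {0x8c,0x8f,0xed}
#1 dst[0x07+3] := {0xed,0xf9,0xaa}
#2 dst[0x15+4] := {0x65,0x26,0xc5,0x8e}
#3 dst[0x0b+8] := {0x37,0x18,0x65,0x26,0xc5,0x8e,0x05,0x59}
#4 dst[0x06+4] := {0x59,0x37,0x18,0x65}
query mem[0x16]=0x26, mem[0x08]=0x18, mem[0x0e]=0x26, mem[0x04]=0x8e

MEM[0x16,0x08,0x0e,0x04] = 26 18 26 8e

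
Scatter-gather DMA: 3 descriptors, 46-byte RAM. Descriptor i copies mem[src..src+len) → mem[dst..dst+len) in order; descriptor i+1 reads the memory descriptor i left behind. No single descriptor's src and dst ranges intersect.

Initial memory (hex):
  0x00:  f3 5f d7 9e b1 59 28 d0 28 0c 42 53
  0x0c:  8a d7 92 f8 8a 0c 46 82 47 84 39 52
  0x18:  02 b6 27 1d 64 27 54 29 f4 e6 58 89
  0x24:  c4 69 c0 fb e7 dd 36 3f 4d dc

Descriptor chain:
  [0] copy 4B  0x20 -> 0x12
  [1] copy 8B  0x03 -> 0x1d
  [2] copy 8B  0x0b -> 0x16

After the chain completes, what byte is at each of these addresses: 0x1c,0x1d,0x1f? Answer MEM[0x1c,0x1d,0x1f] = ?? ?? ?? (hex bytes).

MEM[0x1c,0x1d,0x1f] = 0c f4 59

[0] 0x20->0x12 len=4 : f4 e6 58 89
[1] 0x03->0x1d len=8 : 9e b1 59 28 d0 28 0c 42
[2] 0x0b->0x16 len=8 : 53 8a d7 92 f8 8a 0c f4
query mem[0x1c]=0x0c, mem[0x1d]=0xf4, mem[0x1f]=0x59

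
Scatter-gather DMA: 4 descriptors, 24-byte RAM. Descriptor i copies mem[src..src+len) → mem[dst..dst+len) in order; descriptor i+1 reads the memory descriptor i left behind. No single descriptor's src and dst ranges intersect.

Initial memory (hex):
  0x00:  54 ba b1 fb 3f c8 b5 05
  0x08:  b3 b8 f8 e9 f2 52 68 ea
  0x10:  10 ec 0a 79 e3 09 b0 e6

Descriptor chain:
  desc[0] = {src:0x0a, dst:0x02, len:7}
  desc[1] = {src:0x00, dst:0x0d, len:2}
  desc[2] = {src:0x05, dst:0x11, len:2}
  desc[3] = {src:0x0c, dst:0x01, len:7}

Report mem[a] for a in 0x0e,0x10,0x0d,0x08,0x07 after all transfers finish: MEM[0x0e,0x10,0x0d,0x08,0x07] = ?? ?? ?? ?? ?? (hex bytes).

D0: mem[0x02..0x08] <- [f8 e9 f2 52 68 ea 10]
D1: mem[0x0d..0x0e] <- [54 ba]
D2: mem[0x11..0x12] <- [52 68]
D3: mem[0x01..0x07] <- [f2 54 ba ea 10 52 68]
query mem[0x0e]=0xba, mem[0x10]=0x10, mem[0x0d]=0x54, mem[0x08]=0x10, mem[0x07]=0x68

MEM[0x0e,0x10,0x0d,0x08,0x07] = ba 10 54 10 68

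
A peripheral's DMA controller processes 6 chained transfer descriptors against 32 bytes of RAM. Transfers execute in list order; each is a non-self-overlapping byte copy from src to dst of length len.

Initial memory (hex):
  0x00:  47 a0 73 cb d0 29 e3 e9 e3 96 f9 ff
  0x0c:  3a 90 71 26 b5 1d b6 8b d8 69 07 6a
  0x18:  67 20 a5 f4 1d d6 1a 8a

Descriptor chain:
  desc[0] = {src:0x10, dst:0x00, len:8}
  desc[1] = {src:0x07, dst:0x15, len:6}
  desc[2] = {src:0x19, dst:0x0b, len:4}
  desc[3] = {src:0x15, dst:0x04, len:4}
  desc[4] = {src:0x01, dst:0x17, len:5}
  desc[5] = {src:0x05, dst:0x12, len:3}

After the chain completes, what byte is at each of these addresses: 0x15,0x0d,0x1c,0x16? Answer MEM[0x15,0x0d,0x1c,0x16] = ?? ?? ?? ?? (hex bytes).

MEM[0x15,0x0d,0x1c,0x16] = 6a f4 1d e3

D0: mem[0x00..0x07] <- [b5 1d b6 8b d8 69 07 6a]
D1: mem[0x15..0x1a] <- [6a e3 96 f9 ff 3a]
D2: mem[0x0b..0x0e] <- [ff 3a f4 1d]
D3: mem[0x04..0x07] <- [6a e3 96 f9]
D4: mem[0x17..0x1b] <- [1d b6 8b 6a e3]
D5: mem[0x12..0x14] <- [e3 96 f9]
query mem[0x15]=0x6a, mem[0x0d]=0xf4, mem[0x1c]=0x1d, mem[0x16]=0xe3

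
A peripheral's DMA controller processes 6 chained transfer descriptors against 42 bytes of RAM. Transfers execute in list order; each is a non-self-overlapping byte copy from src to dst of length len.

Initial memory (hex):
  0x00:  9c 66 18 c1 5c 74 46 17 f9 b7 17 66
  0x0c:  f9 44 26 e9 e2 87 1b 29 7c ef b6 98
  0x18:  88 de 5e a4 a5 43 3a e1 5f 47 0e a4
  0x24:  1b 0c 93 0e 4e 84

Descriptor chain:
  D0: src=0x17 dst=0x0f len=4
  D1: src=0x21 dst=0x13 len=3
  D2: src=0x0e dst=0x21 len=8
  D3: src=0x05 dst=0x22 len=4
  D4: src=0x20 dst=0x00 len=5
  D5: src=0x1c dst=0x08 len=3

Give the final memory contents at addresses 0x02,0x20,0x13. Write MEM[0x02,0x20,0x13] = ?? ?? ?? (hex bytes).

MEM[0x02,0x20,0x13] = 74 5f 47

#0 dst[0x0f+4] := {0x98,0x88,0xde,0x5e}
#1 dst[0x13+3] := {0x47,0x0e,0xa4}
#2 dst[0x21+8] := {0x26,0x98,0x88,0xde,0x5e,0x47,0x0e,0xa4}
#3 dst[0x22+4] := {0x74,0x46,0x17,0xf9}
#4 dst[0x00+5] := {0x5f,0x26,0x74,0x46,0x17}
#5 dst[0x08+3] := {0xa5,0x43,0x3a}
query mem[0x02]=0x74, mem[0x20]=0x5f, mem[0x13]=0x47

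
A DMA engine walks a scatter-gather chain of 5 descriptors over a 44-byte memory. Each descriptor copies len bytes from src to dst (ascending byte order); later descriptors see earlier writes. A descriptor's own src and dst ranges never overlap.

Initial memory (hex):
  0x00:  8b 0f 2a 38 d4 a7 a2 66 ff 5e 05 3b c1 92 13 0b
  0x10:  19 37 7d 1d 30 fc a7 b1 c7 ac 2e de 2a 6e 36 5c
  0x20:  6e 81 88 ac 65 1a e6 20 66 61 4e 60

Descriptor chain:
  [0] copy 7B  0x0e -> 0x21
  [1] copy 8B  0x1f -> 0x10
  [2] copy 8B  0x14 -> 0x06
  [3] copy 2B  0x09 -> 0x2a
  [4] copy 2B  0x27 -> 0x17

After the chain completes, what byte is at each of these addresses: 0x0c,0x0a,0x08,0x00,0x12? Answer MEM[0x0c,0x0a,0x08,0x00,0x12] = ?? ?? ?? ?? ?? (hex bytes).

MEM[0x0c,0x0a,0x08,0x00,0x12] = 2e c7 7d 8b 13

#0 dst[0x21+7] := {0x13,0x0b,0x19,0x37,0x7d,0x1d,0x30}
#1 dst[0x10+8] := {0x5c,0x6e,0x13,0x0b,0x19,0x37,0x7d,0x1d}
#2 dst[0x06+8] := {0x19,0x37,0x7d,0x1d,0xc7,0xac,0x2e,0xde}
#3 dst[0x2a+2] := {0x1d,0xc7}
#4 dst[0x17+2] := {0x30,0x66}
query mem[0x0c]=0x2e, mem[0x0a]=0xc7, mem[0x08]=0x7d, mem[0x00]=0x8b, mem[0x12]=0x13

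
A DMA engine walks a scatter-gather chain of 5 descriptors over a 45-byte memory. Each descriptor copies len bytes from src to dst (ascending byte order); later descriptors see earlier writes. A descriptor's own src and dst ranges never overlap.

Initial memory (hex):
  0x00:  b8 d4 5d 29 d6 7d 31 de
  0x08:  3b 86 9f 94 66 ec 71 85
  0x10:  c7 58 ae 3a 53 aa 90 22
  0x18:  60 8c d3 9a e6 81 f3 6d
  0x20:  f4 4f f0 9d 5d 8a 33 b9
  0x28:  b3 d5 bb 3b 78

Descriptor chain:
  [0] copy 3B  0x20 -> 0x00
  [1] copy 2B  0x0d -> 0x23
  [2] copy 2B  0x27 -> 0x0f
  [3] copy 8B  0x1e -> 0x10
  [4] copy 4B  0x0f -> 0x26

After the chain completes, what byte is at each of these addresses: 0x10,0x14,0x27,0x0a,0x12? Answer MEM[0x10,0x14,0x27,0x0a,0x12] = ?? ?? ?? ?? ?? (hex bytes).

#0 dst[0x00+3] := {0xf4,0x4f,0xf0}
#1 dst[0x23+2] := {0xec,0x71}
#2 dst[0x0f+2] := {0xb9,0xb3}
#3 dst[0x10+8] := {0xf3,0x6d,0xf4,0x4f,0xf0,0xec,0x71,0x8a}
#4 dst[0x26+4] := {0xb9,0xf3,0x6d,0xf4}
query mem[0x10]=0xf3, mem[0x14]=0xf0, mem[0x27]=0xf3, mem[0x0a]=0x9f, mem[0x12]=0xf4

MEM[0x10,0x14,0x27,0x0a,0x12] = f3 f0 f3 9f f4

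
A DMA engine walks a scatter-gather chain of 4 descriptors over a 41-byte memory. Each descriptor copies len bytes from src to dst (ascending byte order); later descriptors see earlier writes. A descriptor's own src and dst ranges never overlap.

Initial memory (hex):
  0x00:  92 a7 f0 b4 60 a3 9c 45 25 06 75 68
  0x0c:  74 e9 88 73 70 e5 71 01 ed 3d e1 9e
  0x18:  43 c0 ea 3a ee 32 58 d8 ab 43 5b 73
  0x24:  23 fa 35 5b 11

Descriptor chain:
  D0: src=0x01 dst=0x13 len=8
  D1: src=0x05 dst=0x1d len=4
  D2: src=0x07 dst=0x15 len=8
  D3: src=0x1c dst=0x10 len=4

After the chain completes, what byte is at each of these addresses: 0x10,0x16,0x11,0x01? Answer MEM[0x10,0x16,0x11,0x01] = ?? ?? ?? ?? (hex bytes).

MEM[0x10,0x16,0x11,0x01] = 88 25 a3 a7

  after D0: wrote 8B at 0x13 = a7f0b460a39c4525
  after D1: wrote 4B at 0x1d = a39c4525
  after D2: wrote 8B at 0x15 = 452506756874e988
  after D3: wrote 4B at 0x10 = 88a39c45
query mem[0x10]=0x88, mem[0x16]=0x25, mem[0x11]=0xa3, mem[0x01]=0xa7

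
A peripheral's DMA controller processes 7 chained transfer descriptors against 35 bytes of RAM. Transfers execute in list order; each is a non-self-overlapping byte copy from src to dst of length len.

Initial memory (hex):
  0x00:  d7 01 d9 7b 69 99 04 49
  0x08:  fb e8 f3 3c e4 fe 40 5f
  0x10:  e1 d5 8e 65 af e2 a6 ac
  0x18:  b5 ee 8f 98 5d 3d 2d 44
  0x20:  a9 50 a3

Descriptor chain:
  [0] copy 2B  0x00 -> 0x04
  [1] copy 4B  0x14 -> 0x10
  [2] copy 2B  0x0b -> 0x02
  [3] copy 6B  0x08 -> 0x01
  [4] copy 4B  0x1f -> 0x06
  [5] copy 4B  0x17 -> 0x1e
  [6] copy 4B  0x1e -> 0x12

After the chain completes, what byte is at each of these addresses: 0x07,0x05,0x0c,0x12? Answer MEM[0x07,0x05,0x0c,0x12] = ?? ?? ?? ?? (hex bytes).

MEM[0x07,0x05,0x0c,0x12] = a9 e4 e4 ac

#0 dst[0x04+2] := {0xd7,0x01}
#1 dst[0x10+4] := {0xaf,0xe2,0xa6,0xac}
#2 dst[0x02+2] := {0x3c,0xe4}
#3 dst[0x01+6] := {0xfb,0xe8,0xf3,0x3c,0xe4,0xfe}
#4 dst[0x06+4] := {0x44,0xa9,0x50,0xa3}
#5 dst[0x1e+4] := {0xac,0xb5,0xee,0x8f}
#6 dst[0x12+4] := {0xac,0xb5,0xee,0x8f}
query mem[0x07]=0xa9, mem[0x05]=0xe4, mem[0x0c]=0xe4, mem[0x12]=0xac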